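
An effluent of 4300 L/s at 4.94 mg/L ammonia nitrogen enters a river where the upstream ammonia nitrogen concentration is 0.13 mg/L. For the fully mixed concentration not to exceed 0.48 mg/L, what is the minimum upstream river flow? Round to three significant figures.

54800 L/s

Set C_mix = 0.48: (Q·0.1300 + 4300·4.940) / (Q + 4300) = 0.48
→ Q = 4300·(4.940 − 0.48)/(0.48 − 0.1300) = 54790 L/s.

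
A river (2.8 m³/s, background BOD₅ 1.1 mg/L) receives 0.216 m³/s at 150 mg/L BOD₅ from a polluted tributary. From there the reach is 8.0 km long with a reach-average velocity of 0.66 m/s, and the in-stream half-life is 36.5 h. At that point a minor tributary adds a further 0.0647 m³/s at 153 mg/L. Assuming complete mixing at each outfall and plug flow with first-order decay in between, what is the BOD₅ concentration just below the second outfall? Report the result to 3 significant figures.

Flow-weighted average: C = (2.800·1.100 + 0.2160·150.0) / 3.016 = 35.48/3.016 = 11.76 mg/L; combined flow 3.016 m³/s.
Travel time t = 8.0·1000 / 0.66 = 12120 s = 3.367 h.
Half-life 36.5 h → k = ln 2 / 36.5 = 0.01899 h⁻¹ = 0.4558 d⁻¹.
After decay, C = 11.76 × e^(−kt) = 11.76 × 0.9381 = 11.04 mg/L.
At the second outfall, C = (3.016·11.04 + 0.06470·153.0) / (3.016 + 0.06470) = 14.02 mg/L.

14.0 mg/L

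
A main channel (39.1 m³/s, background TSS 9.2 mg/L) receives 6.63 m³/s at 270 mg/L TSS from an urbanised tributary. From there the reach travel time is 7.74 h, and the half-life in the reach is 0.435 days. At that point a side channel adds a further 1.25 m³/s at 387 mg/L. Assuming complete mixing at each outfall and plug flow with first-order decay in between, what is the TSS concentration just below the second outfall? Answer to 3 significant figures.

Flow-weighted average: C = (39.10·9.200 + 6.630·270.0) / 45.73 = 2150/45.73 = 47.01 mg/L; combined flow 45.73 m³/s.
Half-life 0.435 d → k = ln 2 / 0.435 = 1.593 d⁻¹.
Applying C = C₀e^(−kt): 47.01 × 0.5982 = 28.12 mg/L.
Second outfall: C = (45.73·28.12 + 1.250·387.0)/46.98 = 37.67 mg/L.

37.7 mg/L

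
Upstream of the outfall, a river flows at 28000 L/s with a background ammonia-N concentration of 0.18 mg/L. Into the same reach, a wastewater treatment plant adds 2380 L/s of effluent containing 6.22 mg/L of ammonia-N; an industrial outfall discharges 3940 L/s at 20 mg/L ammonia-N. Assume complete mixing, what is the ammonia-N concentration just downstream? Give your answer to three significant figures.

2.87 mg/L

After mixing, C = (28000·0.1800 + 2380·6.220 + 3940·20.00) / 34320 = 98640/34320 = 2.874 mg/L.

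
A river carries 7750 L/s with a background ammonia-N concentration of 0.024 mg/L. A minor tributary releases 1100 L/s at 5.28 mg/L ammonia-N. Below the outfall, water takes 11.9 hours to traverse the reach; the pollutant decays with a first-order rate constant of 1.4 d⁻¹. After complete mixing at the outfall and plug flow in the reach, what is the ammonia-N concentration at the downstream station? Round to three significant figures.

0.338 mg/L

Flow-weighted average: C = (7750·0.02400 + 1100·5.280) / 8850 = 5994/8850 = 0.6773 mg/L.
Applying C = C₀e^(−kt): 0.6773 × 0.4995 = 0.3383 mg/L.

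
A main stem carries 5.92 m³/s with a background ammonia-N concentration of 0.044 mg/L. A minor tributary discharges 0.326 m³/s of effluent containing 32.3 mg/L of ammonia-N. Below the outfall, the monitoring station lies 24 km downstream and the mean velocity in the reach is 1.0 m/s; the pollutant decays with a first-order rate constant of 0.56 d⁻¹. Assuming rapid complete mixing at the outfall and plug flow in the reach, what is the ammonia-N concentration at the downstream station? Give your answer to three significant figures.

Flow-weighted average: C = (5.920·0.04400 + 0.3260·32.30) / 6.246 = 10.79/6.246 = 1.728 mg/L.
Travel time t = 24·1000 / 1.0 = 24000 s = 6.667 h.
Applying C = C₀e^(−kt): 1.728 × 0.8559 = 1.479 mg/L.

1.48 mg/L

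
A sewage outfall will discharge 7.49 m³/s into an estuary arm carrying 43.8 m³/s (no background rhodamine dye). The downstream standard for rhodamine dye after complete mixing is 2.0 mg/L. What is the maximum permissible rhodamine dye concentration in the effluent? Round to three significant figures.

13.7 mg/L

At the limit, (Qr·Cr + Qe·Cₑ)/(Qr + Qe) = 2.0:
Cₑ = (51.29·2.0 − 43.80·0) / 7.490 = 13.70 mg/L.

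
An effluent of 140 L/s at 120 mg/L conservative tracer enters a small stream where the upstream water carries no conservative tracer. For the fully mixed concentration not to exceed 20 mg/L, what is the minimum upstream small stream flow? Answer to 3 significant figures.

Set C_mix = 20: (Q·0 + 140.0·120.0) / (Q + 140.0) = 20
→ Q = 140.0·(120.0 − 20)/(20 − 0) = 700.0 L/s.

700 L/s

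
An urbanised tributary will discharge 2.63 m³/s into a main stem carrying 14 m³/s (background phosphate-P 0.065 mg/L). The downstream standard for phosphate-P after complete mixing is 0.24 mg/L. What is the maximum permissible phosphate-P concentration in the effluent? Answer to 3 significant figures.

1.17 mg/L

At the limit, (Qr·Cr + Qe·Cₑ)/(Qr + Qe) = 0.24:
Cₑ = (16.63·0.24 − 14.00·0.06500) / 2.630 = 1.172 mg/L.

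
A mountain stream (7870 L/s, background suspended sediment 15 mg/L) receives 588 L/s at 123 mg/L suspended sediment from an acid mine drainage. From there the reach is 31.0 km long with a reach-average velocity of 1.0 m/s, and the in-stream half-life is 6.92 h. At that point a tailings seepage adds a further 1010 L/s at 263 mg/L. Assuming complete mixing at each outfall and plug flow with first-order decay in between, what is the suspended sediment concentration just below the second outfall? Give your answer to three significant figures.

36.5 mg/L

Flow-weighted average: C = (7870·15.00 + 588.0·123.0) / 8458 = 190400/8458 = 22.51 mg/L; combined flow 8458 L/s.
Travel time t = 31.0·1000 / 1.0 = 31000 s = 8.611 h.
Half-life 6.92 h → k = ln 2 / 6.92 = 0.1002 h⁻¹ = 2.404 d⁻¹.
Applying C = C₀e^(−kt): 22.51 × 0.4221 = 9.500 mg/L.
At the second outfall, C = (8458·9.500 + 1010·263.0) / (8458 + 1010) = 36.54 mg/L.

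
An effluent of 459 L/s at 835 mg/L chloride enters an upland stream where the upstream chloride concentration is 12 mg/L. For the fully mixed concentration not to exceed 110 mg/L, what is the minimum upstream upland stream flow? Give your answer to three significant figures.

3400 L/s

Set C_mix = 110: (Q·12.00 + 459.0·835.0) / (Q + 459.0) = 110
→ Q = 459.0·(835.0 − 110)/(110 − 12.00) = 3396 L/s.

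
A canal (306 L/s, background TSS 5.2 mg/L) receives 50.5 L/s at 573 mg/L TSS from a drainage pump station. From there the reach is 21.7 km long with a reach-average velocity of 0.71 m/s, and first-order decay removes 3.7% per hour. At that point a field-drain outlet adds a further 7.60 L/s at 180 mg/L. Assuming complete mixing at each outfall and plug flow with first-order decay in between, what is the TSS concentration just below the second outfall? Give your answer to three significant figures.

64.6 mg/L

Mass balance: C = (306.0·5.200 + 50.50·573.0) / 356.5 = 30530/356.5 = 85.63 mg/L; combined flow 356.5 L/s.
Travel time t = 21.7·1000 / 0.71 = 30560 s = 8.490 h.
3.7%/h lost → k = −ln(1 − 0.037) = 0.03770 h⁻¹.
After decay, C = 85.63 × e^(−kt) = 85.63 × 0.7261 = 62.18 mg/L.
Second outfall: C = (356.5·62.18 + 7.600·180.0)/364.1 = 64.64 mg/L.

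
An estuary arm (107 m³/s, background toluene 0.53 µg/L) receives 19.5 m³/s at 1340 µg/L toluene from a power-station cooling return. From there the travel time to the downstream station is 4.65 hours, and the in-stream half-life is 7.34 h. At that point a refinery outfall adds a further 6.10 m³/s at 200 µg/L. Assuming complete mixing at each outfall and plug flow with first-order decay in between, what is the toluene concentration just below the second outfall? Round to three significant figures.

Flow-weighted average: C = (107.0·0.5300 + 19.50·1340) / 126.5 = 26190/126.5 = 207.0 µg/L; combined flow 126.5 m³/s.
Half-life 7.34 h → k = ln 2 / 7.34 = 0.09443 h⁻¹ = 2.266 d⁻¹.
Decay over the reach: 207.0·exp(−kt) = 207.0·0.6446 = 133.4 µg/L.
At the second outfall, C = (126.5·133.4 + 6.100·200.0) / (126.5 + 6.100) = 136.5 µg/L.

137 µg/L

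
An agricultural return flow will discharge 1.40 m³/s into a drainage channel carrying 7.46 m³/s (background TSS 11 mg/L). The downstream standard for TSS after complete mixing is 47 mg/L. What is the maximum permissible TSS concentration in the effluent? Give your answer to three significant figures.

239 mg/L

At the limit, (Qr·Cr + Qe·Cₑ)/(Qr + Qe) = 47:
Cₑ = (8.860·47 − 7.460·11.00) / 1.400 = 238.8 mg/L.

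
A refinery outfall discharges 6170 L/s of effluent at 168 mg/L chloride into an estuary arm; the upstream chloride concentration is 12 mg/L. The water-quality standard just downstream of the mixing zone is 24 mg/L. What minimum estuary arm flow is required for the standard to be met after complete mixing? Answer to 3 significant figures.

74000 L/s

Set C_mix = 24: (Q·12.00 + 6170·168.0) / (Q + 6170) = 24
→ Q = 6170·(168.0 − 24)/(24 − 12.00) = 74040 L/s.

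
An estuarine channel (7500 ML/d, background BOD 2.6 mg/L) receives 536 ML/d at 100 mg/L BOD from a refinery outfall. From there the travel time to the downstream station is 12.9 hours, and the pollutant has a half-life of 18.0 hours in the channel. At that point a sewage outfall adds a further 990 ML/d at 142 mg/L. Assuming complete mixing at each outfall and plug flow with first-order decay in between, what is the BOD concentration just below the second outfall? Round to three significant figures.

After mixing, C = (7500·2.600 + 536.0·100.0) / 8036 = 73100/8036 = 9.097 mg/L; combined flow 8036 ML/d.
Half-life 18.0 h → k = ln 2 / 18.0 = 0.03851 h⁻¹ = 0.9242 d⁻¹.
Decay over the reach: 9.097·exp(−kt) = 9.097·0.6085 = 5.535 mg/L.
At the second outfall, C = (8036·5.535 + 990.0·142.0) / (8036 + 990.0) = 20.50 mg/L.

20.5 mg/L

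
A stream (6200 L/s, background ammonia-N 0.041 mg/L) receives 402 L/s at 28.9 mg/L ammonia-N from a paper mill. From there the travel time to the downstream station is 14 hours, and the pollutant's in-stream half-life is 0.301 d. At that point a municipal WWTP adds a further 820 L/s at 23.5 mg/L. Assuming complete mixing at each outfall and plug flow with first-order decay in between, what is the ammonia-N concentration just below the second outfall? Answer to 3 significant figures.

3.01 mg/L

Conservation of mass: C = (6200·0.04100 + 402.0·28.90) / 6602 = 11870/6602 = 1.798 mg/L; combined flow 6602 L/s.
Half-life 0.301 d → k = ln 2 / 0.301 = 2.303 d⁻¹.
First-order decay: C = 1.798·exp(−k·t) = 1.798·0.2610 = 0.4693 mg/L.
Second outfall: C = (6602·0.4693 + 820.0·23.50)/7422 = 3.014 mg/L.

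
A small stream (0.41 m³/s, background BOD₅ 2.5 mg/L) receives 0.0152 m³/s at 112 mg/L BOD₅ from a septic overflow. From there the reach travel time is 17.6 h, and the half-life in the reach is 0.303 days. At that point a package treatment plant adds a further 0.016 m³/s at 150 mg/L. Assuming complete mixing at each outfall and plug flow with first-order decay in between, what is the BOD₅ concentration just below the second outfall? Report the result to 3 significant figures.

After mixing, C = (0.4100·2.500 + 0.01520·112.0) / 0.4252 = 2.727/0.4252 = 6.414 mg/L; combined flow 0.4252 m³/s.
Half-life 0.303 d → k = ln 2 / 0.303 = 2.288 d⁻¹.
Applying C = C₀e^(−kt): 6.414 × 0.1868 = 1.198 mg/L.
At the second outfall, C = (0.4252·1.198 + 0.01600·150.0) / (0.4252 + 0.01600) = 6.595 mg/L.

6.59 mg/L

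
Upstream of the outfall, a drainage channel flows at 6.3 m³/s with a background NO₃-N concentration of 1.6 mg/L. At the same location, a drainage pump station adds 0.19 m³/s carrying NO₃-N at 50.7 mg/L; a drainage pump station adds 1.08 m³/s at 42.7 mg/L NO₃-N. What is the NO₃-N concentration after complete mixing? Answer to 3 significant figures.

8.70 mg/L

Mass balance: C = (6.300·1.600 + 0.1900·50.70 + 1.080·42.70) / 7.570 = 65.83/7.570 = 8.696 mg/L.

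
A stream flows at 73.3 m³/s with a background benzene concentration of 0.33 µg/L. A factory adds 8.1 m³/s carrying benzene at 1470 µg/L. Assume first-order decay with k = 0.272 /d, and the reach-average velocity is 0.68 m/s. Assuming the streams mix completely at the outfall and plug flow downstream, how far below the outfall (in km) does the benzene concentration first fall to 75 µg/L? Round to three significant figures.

145 km

After mixing, C = (73.30·0.3300 + 8.100·1470) / 81.40 = 11930/81.40 = 146.6 µg/L.
Set 146.6·exp(−k·t) = 75 → t = ln(146.6/75)/k = 212800 s = 59.12 h.
Distance = v·t = 0.68·212800 = 144700 m = 144.7 km.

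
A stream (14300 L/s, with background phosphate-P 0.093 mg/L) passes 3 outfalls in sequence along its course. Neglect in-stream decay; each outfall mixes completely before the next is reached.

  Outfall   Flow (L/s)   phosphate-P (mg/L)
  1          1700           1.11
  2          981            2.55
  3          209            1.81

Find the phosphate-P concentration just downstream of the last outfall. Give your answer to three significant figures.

Below outfall 1: Q → 16000 L/s, C = (14300·0.09300 + 1700·1.110)/16000 = 0.2011 mg/L.
Below outfall 2: Q → 16980 L/s, C = (16000·0.2011 + 981.0·2.550)/16980 = 0.3368 mg/L.
Below outfall 3: Q → 17190 L/s, C = (16980·0.3368 + 209.0·1.810)/17190 = 0.3547 mg/L.

0.355 mg/L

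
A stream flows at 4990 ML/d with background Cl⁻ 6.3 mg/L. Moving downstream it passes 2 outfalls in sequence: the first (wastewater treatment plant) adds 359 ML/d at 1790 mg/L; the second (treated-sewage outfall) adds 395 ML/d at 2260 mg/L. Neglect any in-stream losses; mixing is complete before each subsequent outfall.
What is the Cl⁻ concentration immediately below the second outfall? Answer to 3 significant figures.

273 mg/L

Outfall 1: combined Q = 5349 ML/d; C = (4990·6.300 + 359.0·1790)/5349 = 126.0 mg/L.
Outfall 2: combined Q = 5744 ML/d; C = (5349·126.0 + 395.0·2260)/5744 = 272.8 mg/L.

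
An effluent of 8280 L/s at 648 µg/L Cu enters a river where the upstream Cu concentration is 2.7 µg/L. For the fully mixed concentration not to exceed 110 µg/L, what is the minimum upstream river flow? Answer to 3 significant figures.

Set C_mix = 110: (Q·2.700 + 8280·648.0) / (Q + 8280) = 110
→ Q = 8280·(648.0 − 110)/(110 − 2.700) = 41520 L/s.

41500 L/s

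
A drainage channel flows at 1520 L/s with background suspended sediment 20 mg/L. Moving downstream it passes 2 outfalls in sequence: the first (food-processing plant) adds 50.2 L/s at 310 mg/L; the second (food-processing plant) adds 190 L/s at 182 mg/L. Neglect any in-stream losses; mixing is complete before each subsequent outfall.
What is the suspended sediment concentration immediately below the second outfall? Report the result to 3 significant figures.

45.8 mg/L

After outfall 1: Q = 1520 + 50.20 = 1570 L/s; C = (1520·20.00 + 50.20·310.0)/1570 = 29.27 mg/L.
After outfall 2: Q = 1570 + 190.0 = 1760 L/s; C = (1570·29.27 + 190.0·182.0)/1760 = 45.76 mg/L.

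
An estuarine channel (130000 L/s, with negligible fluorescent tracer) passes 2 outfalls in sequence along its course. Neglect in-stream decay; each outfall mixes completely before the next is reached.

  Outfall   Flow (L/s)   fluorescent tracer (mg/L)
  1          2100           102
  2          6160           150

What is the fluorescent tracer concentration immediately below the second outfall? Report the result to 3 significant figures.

8.23 mg/L

After outfall 1: Q = 130000 + 2100 = 132100 L/s; C = (130000·0 + 2100·102.0)/132100 = 1.621 mg/L.
After outfall 2: Q = 132100 + 6160 = 138300 L/s; C = (132100·1.621 + 6160·150.0)/138300 = 8.232 mg/L.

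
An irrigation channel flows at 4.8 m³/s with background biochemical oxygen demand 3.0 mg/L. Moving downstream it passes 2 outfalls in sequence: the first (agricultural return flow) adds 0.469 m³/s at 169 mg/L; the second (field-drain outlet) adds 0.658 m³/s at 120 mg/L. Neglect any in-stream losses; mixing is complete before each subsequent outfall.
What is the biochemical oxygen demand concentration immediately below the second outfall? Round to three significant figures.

29.1 mg/L

After outfall 1: Q = 4.800 + 0.4690 = 5.269 m³/s; C = (4.800·3.000 + 0.4690·169.0)/5.269 = 17.78 mg/L.
After outfall 2: Q = 5.269 + 0.6580 = 5.927 m³/s; C = (5.269·17.78 + 0.6580·120.0)/5.927 = 29.12 mg/L.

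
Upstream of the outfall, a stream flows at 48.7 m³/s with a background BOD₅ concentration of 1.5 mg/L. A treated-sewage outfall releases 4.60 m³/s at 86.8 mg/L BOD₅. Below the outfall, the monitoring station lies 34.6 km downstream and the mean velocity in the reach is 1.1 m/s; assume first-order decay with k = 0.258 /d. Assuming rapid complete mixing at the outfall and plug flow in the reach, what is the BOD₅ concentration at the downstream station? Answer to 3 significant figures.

Mixed concentration C = ΣQC/ΣQ = (48.70·1.500 + 4.600·86.80) / 53.30 = 472.3/53.30 = 8.862 mg/L.
Travel time t = 34.6·1000 / 1.1 = 31450 s = 8.737 h.
First-order decay: C = 8.862·exp(−k·t) = 8.862·0.9103 = 8.067 mg/L.

8.07 mg/L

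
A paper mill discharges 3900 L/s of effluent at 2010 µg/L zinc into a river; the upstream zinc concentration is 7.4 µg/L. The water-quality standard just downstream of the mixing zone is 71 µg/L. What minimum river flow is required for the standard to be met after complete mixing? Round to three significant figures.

119000 L/s

Set C_mix = 71: (Q·7.400 + 3900·2010) / (Q + 3900) = 71
→ Q = 3900·(2010 − 71)/(71 − 7.400) = 118900 L/s.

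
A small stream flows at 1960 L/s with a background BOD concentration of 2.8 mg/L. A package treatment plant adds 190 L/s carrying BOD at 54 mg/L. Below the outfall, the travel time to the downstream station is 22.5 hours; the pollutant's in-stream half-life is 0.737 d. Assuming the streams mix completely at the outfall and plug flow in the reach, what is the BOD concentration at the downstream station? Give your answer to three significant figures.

3.03 mg/L

Mass balance: C = (1960·2.800 + 190.0·54.00) / 2150 = 15750/2150 = 7.325 mg/L.
Half-life 0.737 d → k = ln 2 / 0.737 = 0.9405 d⁻¹.
After decay, C = 7.325 × e^(−kt) = 7.325 × 0.4141 = 3.033 mg/L.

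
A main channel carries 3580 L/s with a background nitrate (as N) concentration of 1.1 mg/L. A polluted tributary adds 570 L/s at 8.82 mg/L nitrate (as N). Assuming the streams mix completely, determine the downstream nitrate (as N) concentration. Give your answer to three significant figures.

2.16 mg/L

Mass balance: C = (3580·1.100 + 570.0·8.820) / 4150 = 8965/4150 = 2.160 mg/L.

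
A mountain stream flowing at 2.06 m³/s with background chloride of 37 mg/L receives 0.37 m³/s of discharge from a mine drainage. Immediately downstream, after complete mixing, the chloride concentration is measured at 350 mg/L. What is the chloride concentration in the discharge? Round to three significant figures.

2090 mg/L

Mass balance: 2.060·37.00 + 0.3700·Cₑ = 2.430·350.0
→ Cₑ = (2.430·350.0 − 2.060·37.00) / 0.3700 = 2093 mg/L.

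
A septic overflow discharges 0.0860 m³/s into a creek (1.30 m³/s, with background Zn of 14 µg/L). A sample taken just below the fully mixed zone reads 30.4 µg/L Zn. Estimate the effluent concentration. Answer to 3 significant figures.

Mass balance: 1.300·14.00 + 0.08600·Cₑ = 1.386·30.40
→ Cₑ = (1.386·30.40 − 1.300·14.00) / 0.08600 = 278.3 µg/L.

278 µg/L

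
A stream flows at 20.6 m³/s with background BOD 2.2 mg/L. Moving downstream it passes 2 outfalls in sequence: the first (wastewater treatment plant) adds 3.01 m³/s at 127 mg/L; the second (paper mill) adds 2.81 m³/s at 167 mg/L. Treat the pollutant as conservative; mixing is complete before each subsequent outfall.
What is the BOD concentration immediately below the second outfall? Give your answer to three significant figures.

33.9 mg/L

Below outfall 1: Q → 23.61 m³/s, C = (20.60·2.200 + 3.010·127.0)/23.61 = 18.11 mg/L.
Below outfall 2: Q → 26.42 m³/s, C = (23.61·18.11 + 2.810·167.0)/26.42 = 33.95 mg/L.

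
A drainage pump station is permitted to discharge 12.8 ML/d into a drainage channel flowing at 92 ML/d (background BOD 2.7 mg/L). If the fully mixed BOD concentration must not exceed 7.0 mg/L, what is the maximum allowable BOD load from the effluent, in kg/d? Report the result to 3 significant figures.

Mass balance at the limit: 92.00·2.700 + 12.80·Cₑ = 104.8·7.0 → Cₑ = 37.91 mg/L.
12.80 ML/d = 0.1481 m³/s. Load = 0.1481 m³/s × 37.91 g/m³ × 86 400 s/d = 485.2 kg/d.

485 kg/d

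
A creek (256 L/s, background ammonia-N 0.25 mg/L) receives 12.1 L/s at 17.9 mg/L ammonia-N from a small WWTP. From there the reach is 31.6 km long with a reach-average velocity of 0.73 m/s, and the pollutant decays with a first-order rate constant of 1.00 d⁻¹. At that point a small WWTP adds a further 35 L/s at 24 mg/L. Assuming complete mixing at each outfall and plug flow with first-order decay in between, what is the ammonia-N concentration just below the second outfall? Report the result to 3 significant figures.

After mixing, C = (256.0·0.2500 + 12.10·17.90) / 268.1 = 280.6/268.1 = 1.047 mg/L; combined flow 268.1 L/s.
Travel time t = 31.6·1000 / 0.73 = 43290 s = 12.02 h.
After decay, C = 1.047 × e^(−kt) = 1.047 × 0.6059 = 0.6341 mg/L.
At the second outfall, C = (268.1·0.6341 + 35.00·24.00) / (268.1 + 35.00) = 3.332 mg/L.

3.33 mg/L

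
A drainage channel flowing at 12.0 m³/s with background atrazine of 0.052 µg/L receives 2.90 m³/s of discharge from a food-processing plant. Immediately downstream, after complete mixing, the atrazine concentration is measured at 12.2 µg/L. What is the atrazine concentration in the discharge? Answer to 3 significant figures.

Mass balance: 12.00·0.05200 + 2.900·Cₑ = 14.90·12.20
→ Cₑ = (14.90·12.20 − 12.00·0.05200) / 2.900 = 62.47 µg/L.

62.5 µg/L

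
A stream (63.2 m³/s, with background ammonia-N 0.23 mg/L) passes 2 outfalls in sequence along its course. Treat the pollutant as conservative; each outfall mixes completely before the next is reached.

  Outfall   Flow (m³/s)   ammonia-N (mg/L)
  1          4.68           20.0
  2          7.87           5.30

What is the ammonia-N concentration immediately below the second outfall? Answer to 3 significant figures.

After outfall 1: Q = 63.20 + 4.680 = 67.88 m³/s; C = (63.20·0.2300 + 4.680·20.00)/67.88 = 1.593 mg/L.
After outfall 2: Q = 67.88 + 7.870 = 75.75 m³/s; C = (67.88·1.593 + 7.870·5.300)/75.75 = 1.978 mg/L.

1.98 mg/L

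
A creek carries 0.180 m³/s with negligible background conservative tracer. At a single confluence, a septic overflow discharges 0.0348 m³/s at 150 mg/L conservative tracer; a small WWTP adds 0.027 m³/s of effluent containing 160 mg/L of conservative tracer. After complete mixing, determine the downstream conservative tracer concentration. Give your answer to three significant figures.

Mixed concentration C = ΣQC/ΣQ = (0.1800·0 + 0.03480·150.0 + 0.02700·160.0) / 0.2418 = 9.540/0.2418 = 39.45 mg/L.

39.5 mg/L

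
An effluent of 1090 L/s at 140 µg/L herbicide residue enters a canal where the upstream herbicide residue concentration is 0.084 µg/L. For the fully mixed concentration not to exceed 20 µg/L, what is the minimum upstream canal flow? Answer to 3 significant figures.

6570 L/s

Set C_mix = 20: (Q·0.08400 + 1090·140.0) / (Q + 1090) = 20
→ Q = 1090·(140.0 − 20)/(20 − 0.08400) = 6568 L/s.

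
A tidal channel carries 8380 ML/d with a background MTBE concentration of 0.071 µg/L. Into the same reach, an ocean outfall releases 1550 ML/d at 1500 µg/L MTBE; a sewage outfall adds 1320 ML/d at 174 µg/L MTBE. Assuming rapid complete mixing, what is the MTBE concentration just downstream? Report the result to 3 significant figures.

Mass balance: C = (8380·0.07100 + 1550·1500 + 1320·174.0) / 11250 = 2555000/11250 = 227.1 µg/L.

227 µg/L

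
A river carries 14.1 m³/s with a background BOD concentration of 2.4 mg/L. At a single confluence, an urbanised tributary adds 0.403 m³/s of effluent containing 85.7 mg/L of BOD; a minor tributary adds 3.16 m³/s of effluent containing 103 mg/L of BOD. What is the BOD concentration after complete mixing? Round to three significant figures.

22.3 mg/L

Conservation of mass: C = (14.10·2.400 + 0.4030·85.70 + 3.160·103.0) / 17.66 = 393.9/17.66 = 22.30 mg/L.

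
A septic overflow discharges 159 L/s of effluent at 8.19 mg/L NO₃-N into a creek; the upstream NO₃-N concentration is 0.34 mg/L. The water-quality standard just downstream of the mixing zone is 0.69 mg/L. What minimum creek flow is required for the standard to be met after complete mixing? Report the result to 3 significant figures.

3410 L/s

Set C_mix = 0.69: (Q·0.3400 + 159.0·8.190) / (Q + 159.0) = 0.69
→ Q = 159.0·(8.190 − 0.69)/(0.69 − 0.3400) = 3407 L/s.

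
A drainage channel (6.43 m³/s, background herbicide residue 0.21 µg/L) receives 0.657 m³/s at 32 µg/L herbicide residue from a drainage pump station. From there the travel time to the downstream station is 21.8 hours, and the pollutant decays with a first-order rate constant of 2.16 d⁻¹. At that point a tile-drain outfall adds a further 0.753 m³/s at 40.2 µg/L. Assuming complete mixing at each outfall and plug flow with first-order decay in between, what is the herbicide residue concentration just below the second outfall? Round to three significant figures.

Flow-weighted average: C = (6.430·0.2100 + 0.6570·32.00) / 7.087 = 22.37/7.087 = 3.157 µg/L; combined flow 7.087 m³/s.
First-order decay: C = 3.157·exp(−k·t) = 3.157·0.1406 = 0.4438 µg/L.
Second outfall: C = (7.087·0.4438 + 0.7530·40.20)/7.840 = 4.262 µg/L.

4.26 µg/L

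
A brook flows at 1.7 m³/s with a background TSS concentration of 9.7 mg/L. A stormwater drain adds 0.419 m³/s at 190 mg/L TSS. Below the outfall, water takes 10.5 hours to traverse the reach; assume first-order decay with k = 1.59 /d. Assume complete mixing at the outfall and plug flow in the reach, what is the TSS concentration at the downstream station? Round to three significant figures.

Flow-weighted average: C = (1.700·9.700 + 0.4190·190.0) / 2.119 = 96.10/2.119 = 45.35 mg/L.
First-order decay: C = 45.35·exp(−k·t) = 45.35·0.4988 = 22.62 mg/L.

22.6 mg/L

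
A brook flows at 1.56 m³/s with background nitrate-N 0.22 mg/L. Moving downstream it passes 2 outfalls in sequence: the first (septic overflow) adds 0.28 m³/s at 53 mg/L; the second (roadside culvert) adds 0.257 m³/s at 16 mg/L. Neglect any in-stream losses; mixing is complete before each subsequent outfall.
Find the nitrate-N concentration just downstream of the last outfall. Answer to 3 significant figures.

Below outfall 1: Q → 1.840 m³/s, C = (1.560·0.2200 + 0.2800·53.00)/1.840 = 8.252 mg/L.
Below outfall 2: Q → 2.097 m³/s, C = (1.840·8.252 + 0.2570·16.00)/2.097 = 9.201 mg/L.

9.20 mg/L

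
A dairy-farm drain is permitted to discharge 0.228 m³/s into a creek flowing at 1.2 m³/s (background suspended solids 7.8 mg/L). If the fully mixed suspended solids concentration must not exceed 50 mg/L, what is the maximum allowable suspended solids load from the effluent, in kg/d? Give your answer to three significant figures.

5360 kg/d

Mass balance at the limit: 1.200·7.800 + 0.2280·Cₑ = 1.428·50 → Cₑ = 272.1 mg/L.
Load = 0.2280 m³/s × 272.1 g/m³ × 86 400 s/d = 5360 kg/d.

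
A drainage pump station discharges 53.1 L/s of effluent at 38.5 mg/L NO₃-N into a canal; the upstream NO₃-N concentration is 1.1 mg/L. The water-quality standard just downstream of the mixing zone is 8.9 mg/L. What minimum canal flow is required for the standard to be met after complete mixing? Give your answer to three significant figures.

Set C_mix = 8.9: (Q·1.100 + 53.10·38.50) / (Q + 53.10) = 8.9
→ Q = 53.10·(38.50 − 8.9)/(8.9 − 1.100) = 201.5 L/s.

202 L/s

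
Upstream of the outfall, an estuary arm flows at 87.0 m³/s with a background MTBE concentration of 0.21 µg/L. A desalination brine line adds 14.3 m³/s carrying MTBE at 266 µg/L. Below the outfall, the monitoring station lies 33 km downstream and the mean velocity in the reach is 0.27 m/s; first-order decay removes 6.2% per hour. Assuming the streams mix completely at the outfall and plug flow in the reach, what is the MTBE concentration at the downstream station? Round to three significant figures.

4.29 µg/L

Mixed concentration C = ΣQC/ΣQ = (87.00·0.2100 + 14.30·266.0) / 101.3 = 3822/101.3 = 37.73 µg/L.
Travel time t = 33·1000 / 0.27 = 122200 s = 33.95 h.
6.2%/h lost → k = −ln(1 − 0.062) = 0.06401 h⁻¹.
After decay, C = 37.73 × e^(−kt) = 37.73 × 0.1138 = 4.295 µg/L.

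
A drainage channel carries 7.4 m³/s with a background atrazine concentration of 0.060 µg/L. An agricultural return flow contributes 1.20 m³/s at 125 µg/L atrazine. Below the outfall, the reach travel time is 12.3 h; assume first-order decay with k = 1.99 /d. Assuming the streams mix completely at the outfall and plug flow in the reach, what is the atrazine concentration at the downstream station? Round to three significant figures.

6.31 µg/L

Flow-weighted average: C = (7.400·0.06000 + 1.200·125.0) / 8.600 = 150.4/8.600 = 17.49 µg/L.
Decay over the reach: 17.49·exp(−kt) = 17.49·0.3606 = 6.309 µg/L.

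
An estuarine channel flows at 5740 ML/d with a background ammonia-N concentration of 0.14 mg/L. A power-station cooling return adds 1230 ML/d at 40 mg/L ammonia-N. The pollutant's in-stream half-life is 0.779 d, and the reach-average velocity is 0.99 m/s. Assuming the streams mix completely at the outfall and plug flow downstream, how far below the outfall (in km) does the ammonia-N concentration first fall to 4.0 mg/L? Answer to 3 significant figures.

56.2 km

Flow-weighted average: C = (5740·0.1400 + 1230·40.00) / 6970 = 50000/6970 = 7.174 mg/L.
Half-life 0.779 d → k = ln 2 / 0.779 = 0.8898 d⁻¹.
Set 7.174·exp(−k·t) = 4.0 → t = ln(7.174/4.0)/k = 56730 s = 15.76 h.
Distance = v·t = 0.99·56730 = 56160 m = 56.16 km.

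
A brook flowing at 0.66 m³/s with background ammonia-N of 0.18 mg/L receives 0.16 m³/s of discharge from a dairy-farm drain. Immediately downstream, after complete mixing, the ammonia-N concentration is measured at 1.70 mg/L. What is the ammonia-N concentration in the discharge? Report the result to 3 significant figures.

Mass balance: 0.6600·0.1800 + 0.1600·Cₑ = 0.8200·1.700
→ Cₑ = (0.8200·1.700 − 0.6600·0.1800) / 0.1600 = 7.970 mg/L.

7.97 mg/L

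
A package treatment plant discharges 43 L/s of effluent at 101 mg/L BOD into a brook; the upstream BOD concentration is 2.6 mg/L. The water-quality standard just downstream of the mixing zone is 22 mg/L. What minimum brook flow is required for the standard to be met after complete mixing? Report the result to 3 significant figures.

Set C_mix = 22: (Q·2.600 + 43.00·101.0) / (Q + 43.00) = 22
→ Q = 43.00·(101.0 − 22)/(22 − 2.600) = 175.1 L/s.

175 L/s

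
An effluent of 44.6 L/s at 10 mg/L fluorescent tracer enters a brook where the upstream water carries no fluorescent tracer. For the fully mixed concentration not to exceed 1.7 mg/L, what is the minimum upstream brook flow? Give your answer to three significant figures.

Set C_mix = 1.7: (Q·0 + 44.60·10.00) / (Q + 44.60) = 1.7
→ Q = 44.60·(10.00 − 1.7)/(1.7 − 0) = 217.8 L/s.

218 L/s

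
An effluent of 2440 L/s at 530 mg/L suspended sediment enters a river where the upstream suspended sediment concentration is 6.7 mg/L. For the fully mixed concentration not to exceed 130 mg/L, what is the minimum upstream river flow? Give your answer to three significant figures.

7920 L/s

Set C_mix = 130: (Q·6.700 + 2440·530.0) / (Q + 2440) = 130
→ Q = 2440·(530.0 − 130)/(130 − 6.700) = 7916 L/s.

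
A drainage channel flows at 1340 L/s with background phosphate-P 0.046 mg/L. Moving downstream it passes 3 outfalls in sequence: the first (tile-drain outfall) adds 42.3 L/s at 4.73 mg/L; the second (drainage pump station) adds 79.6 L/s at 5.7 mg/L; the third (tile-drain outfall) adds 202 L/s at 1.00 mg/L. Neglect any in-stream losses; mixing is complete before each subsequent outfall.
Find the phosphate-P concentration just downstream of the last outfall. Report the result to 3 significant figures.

Outfall 1: combined Q = 1382 L/s; C = (1340·0.04600 + 42.30·4.730)/1382 = 0.1893 mg/L.
Outfall 2: combined Q = 1462 L/s; C = (1382·0.1893 + 79.60·5.700)/1462 = 0.4894 mg/L.
Outfall 3: combined Q = 1664 L/s; C = (1462·0.4894 + 202.0·1.000)/1664 = 0.5514 mg/L.

0.551 mg/L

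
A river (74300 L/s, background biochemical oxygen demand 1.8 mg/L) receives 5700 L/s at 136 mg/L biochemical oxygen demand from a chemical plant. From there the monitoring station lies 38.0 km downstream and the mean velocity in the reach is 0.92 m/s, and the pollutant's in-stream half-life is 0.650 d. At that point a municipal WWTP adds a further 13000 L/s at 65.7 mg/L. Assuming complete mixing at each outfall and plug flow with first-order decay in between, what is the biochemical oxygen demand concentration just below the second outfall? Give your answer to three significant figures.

15.1 mg/L

Flow-weighted average: C = (74300·1.800 + 5700·136.0) / 80000 = 908900/80000 = 11.36 mg/L; combined flow 80000 L/s.
Travel time t = 38.0·1000 / 0.92 = 41300 s = 11.47 h.
Half-life 0.650 d → k = ln 2 / 0.650 = 1.066 d⁻¹.
After decay, C = 11.36 × e^(−kt) = 11.36 × 0.6006 = 6.824 mg/L.
Second outfall: C = (80000·6.824 + 13000·65.70)/93000 = 15.05 mg/L.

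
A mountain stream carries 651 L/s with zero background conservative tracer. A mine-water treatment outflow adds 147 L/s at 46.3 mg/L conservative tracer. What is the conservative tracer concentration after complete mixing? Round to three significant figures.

8.53 mg/L

Flow-weighted average: C = (651.0·0 + 147.0·46.30) / 798.0 = 6806/798.0 = 8.529 mg/L.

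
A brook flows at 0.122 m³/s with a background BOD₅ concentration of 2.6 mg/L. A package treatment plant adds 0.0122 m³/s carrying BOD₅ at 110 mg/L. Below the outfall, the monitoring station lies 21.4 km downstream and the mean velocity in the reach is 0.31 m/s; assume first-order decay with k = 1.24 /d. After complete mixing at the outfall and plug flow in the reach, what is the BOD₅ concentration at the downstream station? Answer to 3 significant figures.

4.59 mg/L

Conservation of mass: C = (0.1220·2.600 + 0.01220·110.0) / 0.1342 = 1.659/0.1342 = 12.36 mg/L.
Travel time t = 21.4·1000 / 0.31 = 69030 s = 19.18 h.
Applying C = C₀e^(−kt): 12.36 × 0.3713 = 4.591 mg/L.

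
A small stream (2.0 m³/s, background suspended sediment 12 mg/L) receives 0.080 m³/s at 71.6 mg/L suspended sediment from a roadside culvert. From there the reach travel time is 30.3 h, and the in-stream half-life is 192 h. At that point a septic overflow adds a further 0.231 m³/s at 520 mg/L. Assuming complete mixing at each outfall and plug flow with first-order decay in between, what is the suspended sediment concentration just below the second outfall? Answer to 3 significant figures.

63.5 mg/L

After mixing, C = (2.000·12.00 + 0.08000·71.60) / 2.080 = 29.73/2.080 = 14.29 mg/L; combined flow 2.080 m³/s.
Half-life 192 h → k = ln 2 / 192 = 0.003610 h⁻¹ = 0.08664 d⁻¹.
Applying C = C₀e^(−kt): 14.29 × 0.8964 = 12.81 mg/L.
At the second outfall, C = (2.080·12.81 + 0.2310·520.0) / (2.080 + 0.2310) = 63.51 mg/L.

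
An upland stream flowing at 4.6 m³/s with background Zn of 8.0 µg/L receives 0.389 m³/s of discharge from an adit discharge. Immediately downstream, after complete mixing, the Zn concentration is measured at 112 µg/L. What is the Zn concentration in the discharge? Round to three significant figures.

Mass balance: 4.600·8.000 + 0.3890·Cₑ = 4.989·112.0
→ Cₑ = (4.989·112.0 − 4.600·8.000) / 0.3890 = 1342 µg/L.

1340 µg/L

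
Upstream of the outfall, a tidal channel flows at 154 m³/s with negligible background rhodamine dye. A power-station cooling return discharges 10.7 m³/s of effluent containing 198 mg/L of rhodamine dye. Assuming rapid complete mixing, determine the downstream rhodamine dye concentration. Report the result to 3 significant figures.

Mass balance: C = (154.0·0 + 10.70·198.0) / 164.7 = 2119/164.7 = 12.86 mg/L.

12.9 mg/L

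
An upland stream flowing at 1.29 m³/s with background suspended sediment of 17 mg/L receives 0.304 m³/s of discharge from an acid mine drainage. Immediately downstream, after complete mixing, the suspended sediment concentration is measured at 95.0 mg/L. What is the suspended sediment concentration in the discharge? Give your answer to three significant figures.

426 mg/L

Mass balance: 1.290·17.00 + 0.3040·Cₑ = 1.594·95.00
→ Cₑ = (1.594·95.00 − 1.290·17.00) / 0.3040 = 426.0 mg/L.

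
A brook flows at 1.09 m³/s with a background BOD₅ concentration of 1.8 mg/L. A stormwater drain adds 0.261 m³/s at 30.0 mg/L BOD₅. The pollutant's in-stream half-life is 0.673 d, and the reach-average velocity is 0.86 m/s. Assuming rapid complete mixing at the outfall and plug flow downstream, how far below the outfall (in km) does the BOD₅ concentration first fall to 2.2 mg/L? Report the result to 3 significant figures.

Flow-weighted average: C = (1.090·1.800 + 0.2610·30.00) / 1.351 = 9.792/1.351 = 7.248 mg/L.
Half-life 0.673 d → k = ln 2 / 0.673 = 1.030 d⁻¹.
Set 7.248·exp(−k·t) = 2.2 → t = ln(7.248/2.2)/k = 100000 s = 27.78 h.
Distance = v·t = 0.86·100000 = 86010 m = 86.01 km.

86.0 km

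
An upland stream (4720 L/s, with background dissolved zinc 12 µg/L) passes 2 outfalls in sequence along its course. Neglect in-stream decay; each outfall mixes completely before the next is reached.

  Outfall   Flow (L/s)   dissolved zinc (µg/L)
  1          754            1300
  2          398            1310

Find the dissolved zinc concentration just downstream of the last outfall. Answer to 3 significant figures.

265 µg/L

Below outfall 1: Q → 5474 L/s, C = (4720·12.00 + 754.0·1300)/5474 = 189.4 µg/L.
Below outfall 2: Q → 5872 L/s, C = (5474·189.4 + 398.0·1310)/5872 = 265.4 µg/L.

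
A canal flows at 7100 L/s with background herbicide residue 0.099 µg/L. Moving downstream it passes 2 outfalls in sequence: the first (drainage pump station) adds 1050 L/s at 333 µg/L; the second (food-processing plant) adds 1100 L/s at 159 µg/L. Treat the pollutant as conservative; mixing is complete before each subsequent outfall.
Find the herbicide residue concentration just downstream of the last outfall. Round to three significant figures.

56.8 µg/L

After outfall 1: Q = 7100 + 1050 = 8150 L/s; C = (7100·0.09900 + 1050·333.0)/8150 = 42.99 µg/L.
After outfall 2: Q = 8150 + 1100 = 9250 L/s; C = (8150·42.99 + 1100·159.0)/9250 = 56.78 µg/L.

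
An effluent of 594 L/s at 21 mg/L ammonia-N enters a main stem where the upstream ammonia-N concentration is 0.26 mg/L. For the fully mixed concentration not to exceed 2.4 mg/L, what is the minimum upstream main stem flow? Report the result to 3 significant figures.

Set C_mix = 2.4: (Q·0.2600 + 594.0·21.00) / (Q + 594.0) = 2.4
→ Q = 594.0·(21.00 − 2.4)/(2.4 − 0.2600) = 5163 L/s.

5160 L/s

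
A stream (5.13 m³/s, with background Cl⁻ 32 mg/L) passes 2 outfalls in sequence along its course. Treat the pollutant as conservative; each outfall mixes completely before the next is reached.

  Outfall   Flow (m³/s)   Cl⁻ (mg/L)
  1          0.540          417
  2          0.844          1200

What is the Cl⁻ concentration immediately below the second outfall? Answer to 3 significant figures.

215 mg/L

Below outfall 1: Q → 5.670 m³/s, C = (5.130·32.00 + 0.5400·417.0)/5.670 = 68.67 mg/L.
Below outfall 2: Q → 6.514 m³/s, C = (5.670·68.67 + 0.8440·1200)/6.514 = 215.3 mg/L.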